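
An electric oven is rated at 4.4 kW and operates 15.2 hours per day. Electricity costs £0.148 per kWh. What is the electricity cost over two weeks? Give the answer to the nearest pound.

£139

Energy = 4400 W × 15.2 h/day × 14 days = 936,320 Wh = 936.3 kWh
Cost = 936.3 kWh × £0.148/kWh = £138.58 ≈ £139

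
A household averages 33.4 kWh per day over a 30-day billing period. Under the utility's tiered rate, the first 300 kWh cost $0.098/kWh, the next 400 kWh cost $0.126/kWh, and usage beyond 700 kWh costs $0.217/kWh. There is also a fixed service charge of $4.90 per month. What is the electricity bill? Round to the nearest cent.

$150.23

Usage = 33.4 kWh/day × 30 days = 1002 kWh
First 300 kWh × $0.098 = $29.40
Next 400 kWh × $0.126 = $50.40
Remaining 302 kWh × $0.217 = $65.53
Energy charge = $145.33; + service $4.90 = $150.23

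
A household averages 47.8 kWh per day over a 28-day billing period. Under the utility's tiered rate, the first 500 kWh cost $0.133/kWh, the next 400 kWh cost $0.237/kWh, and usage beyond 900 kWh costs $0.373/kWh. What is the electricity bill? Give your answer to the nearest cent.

Usage = 47.8 kWh/day × 28 days = 1338.4 kWh
First 500 kWh × $0.133 = $66.50
Next 400 kWh × $0.237 = $94.80
Remaining 438.4 kWh × $0.373 = $163.52
Total = $324.82

$324.82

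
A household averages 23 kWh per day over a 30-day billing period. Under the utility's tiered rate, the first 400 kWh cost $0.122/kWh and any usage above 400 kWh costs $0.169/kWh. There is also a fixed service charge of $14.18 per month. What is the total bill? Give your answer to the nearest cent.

Usage = 23 kWh/day × 30 days = 690 kWh
First 400 kWh × $0.122 = $48.80
Remaining 290 kWh × $0.169 = $49.01
Energy charge = $97.81; + service $14.18 = $111.99

$111.99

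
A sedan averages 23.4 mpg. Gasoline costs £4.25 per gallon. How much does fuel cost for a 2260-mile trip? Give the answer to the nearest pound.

£410

Fuel = 2260 mi / 23.4 mpg = 96.58 gal
Cost = 96.58 gal × £4.25/gal = £410.47 ≈ £410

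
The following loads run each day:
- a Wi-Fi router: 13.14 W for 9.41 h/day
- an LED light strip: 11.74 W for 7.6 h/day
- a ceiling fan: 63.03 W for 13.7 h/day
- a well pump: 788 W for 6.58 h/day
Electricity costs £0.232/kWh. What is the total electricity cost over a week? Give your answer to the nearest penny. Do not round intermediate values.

£10.17

Wi-Fi router: 13.14 W × 9.41 h × 7 d = 866 Wh = 0.8655 kWh
LED light strip: 11.74 W × 7.6 h × 7 d = 625 Wh = 0.6246 kWh
ceiling fan: 63.03 W × 13.7 h × 7 d = 6,045 Wh = 6.045 kWh
well pump: 788 W × 6.58 h × 7 d = 36,295 Wh = 36.3 kWh
Total energy = 0.8655 + 0.6246 + 6.045 + 36.3 = 43.83 kWh
Cost = 43.83 kWh × £0.232 = £10.17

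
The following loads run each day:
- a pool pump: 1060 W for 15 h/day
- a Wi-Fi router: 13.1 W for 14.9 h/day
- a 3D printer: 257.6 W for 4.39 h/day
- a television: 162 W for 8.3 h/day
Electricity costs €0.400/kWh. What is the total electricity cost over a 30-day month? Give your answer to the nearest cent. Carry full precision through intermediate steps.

pool pump: 1060 W × 15 h × 30 d = 477,000 Wh = 477 kWh
Wi-Fi router: 13.1 W × 14.9 h × 30 d = 5,856 Wh = 5.856 kWh
3D printer: 257.6 W × 4.39 h × 30 d = 33,926 Wh = 33.93 kWh
television: 162 W × 8.3 h × 30 d = 40,338 Wh = 40.34 kWh
Total energy = 477 + 5.856 + 33.93 + 40.34 = 557.1 kWh
Cost = 557.1 kWh × €0.400 = €222.85

€222.85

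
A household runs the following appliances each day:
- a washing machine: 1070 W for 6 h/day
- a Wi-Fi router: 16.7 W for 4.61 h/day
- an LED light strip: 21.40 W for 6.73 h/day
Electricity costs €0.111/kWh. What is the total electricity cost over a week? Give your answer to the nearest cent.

washing machine: 1070 W × 6 h × 7 d = 44,940 Wh = 44.94 kWh
Wi-Fi router: 16.7 W × 4.61 h × 7 d = 539 Wh = 0.5389 kWh
LED light strip: 21.40 W × 6.73 h × 7 d = 1,008 Wh = 1.008 kWh
Total energy = 44.94 + 0.5389 + 1.008 = 46.49 kWh
Cost = 46.49 kWh × €0.111 = €5.16

€5.16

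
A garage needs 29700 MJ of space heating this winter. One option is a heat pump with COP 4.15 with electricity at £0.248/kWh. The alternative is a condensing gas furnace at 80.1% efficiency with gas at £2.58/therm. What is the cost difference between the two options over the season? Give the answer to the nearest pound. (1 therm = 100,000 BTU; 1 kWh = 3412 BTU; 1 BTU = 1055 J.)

Heat load = 29700 MJ = 29,700,000,000 J / 1055 = 28,151,659 BTU
Gas: input = 28,151,659 / 0.801 = 35,145,641 BTU = 351.5 therm → 351.5 × £2.58 = £906.76
Heat pump: 28,151,659 BTU / 3412 = 8,251 kWh heat; / 4.15 = 1,988 kWh in → × £0.248 = £493.06
Difference = |£906.76 − £493.06| = £413.70 ≈ £414

£414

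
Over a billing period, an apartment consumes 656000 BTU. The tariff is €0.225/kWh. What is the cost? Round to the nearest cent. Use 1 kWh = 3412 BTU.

656000 BTU × (0.00029308 kWh/BTU) = 192.3 kWh
Cost = 192.3 kWh × €0.225/kWh = €43.26

€43.26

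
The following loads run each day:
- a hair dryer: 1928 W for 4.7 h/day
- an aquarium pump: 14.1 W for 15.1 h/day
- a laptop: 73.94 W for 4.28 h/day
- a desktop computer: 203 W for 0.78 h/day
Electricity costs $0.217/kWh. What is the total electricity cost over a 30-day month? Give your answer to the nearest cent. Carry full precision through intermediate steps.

$63.47

hair dryer: 1928 W × 4.7 h × 30 d = 271,848 Wh = 271.8 kWh
aquarium pump: 14.1 W × 15.1 h × 30 d = 6,387 Wh = 6.387 kWh
laptop: 73.94 W × 4.28 h × 30 d = 9,494 Wh = 9.494 kWh
desktop computer: 203 W × 0.78 h × 30 d = 4,750 Wh = 4.75 kWh
Total energy = 271.8 + 6.387 + 9.494 + 4.75 = 292.5 kWh
Cost = 292.5 kWh × $0.217 = $63.47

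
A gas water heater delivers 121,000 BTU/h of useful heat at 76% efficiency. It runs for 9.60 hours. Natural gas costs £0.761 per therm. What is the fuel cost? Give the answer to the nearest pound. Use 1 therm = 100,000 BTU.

£12

Heat delivered = 121,000 BTU/h × 9.60 h = 1,161,600 BTU
Gas input = 1,161,600 / 0.760 = 1,528,421 BTU
= 1,528,421 / 100,000 = 15.28 therm
Cost = 15.28 × £0.761/therm = £11.63 ≈ £12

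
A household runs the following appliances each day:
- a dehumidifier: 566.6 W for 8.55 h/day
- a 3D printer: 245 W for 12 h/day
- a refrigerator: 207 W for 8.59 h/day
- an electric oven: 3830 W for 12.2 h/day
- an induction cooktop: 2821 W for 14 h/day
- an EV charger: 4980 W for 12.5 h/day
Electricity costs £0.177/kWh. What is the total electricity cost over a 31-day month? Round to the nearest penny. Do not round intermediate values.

£867.12

dehumidifier: 566.6 W × 8.55 h × 31 d = 150,177 Wh = 150.2 kWh
3D printer: 245 W × 12 h × 31 d = 91,140 Wh = 91.14 kWh
refrigerator: 207 W × 8.59 h × 31 d = 55,122 Wh = 55.12 kWh
electric oven: 3830 W × 12.2 h × 31 d = 1,448,506 Wh = 1,449 kWh
induction cooktop: 2821 W × 14 h × 31 d = 1,224,314 Wh = 1,224 kWh
EV charger: 4980 W × 12.5 h × 31 d = 1,929,750 Wh = 1,930 kWh
Total energy = 150.2 + 91.14 + 55.12 + 1,449 + 1,224 + 1,930 = 4,899 kWh
Cost = 4,899 kWh × £0.177 = £867.12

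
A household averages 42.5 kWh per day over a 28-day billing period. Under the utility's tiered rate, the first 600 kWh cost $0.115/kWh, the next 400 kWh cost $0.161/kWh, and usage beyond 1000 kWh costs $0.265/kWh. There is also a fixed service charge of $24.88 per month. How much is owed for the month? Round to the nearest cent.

Usage = 42.5 kWh/day × 28 days = 1190 kWh
First 600 kWh × $0.115 = $69.00
Next 400 kWh × $0.161 = $64.40
Remaining 190 kWh × $0.265 = $50.35
Energy charge = $183.75; + service $24.88 = $208.63

$208.63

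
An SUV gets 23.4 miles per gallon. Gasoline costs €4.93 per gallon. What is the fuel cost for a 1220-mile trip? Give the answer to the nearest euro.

Fuel = 1220 mi / 23.4 mpg = 52.14 gal
Cost = 52.14 gal × €4.93/gal = €257.03 ≈ €257

€257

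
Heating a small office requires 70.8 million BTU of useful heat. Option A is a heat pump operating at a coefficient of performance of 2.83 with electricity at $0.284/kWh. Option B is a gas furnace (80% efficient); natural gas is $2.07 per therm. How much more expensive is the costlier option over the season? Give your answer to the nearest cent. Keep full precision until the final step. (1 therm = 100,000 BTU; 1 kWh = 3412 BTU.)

Heat load = 70.8 × 10⁶ BTU = 70,800,000 BTU
Gas: input = 70,800,000 / 0.80 = 88,500,000 BTU = 885 therm → 885 × $2.07 = $1,831.95
Heat pump: 70,800,000 BTU / 3412 = 20,750 kWh heat; / 2.83 = 7,332 kWh in → × $0.284 = $2,082.36
Difference = |$1,831.95 − $2,082.36| = $250.41

$250.41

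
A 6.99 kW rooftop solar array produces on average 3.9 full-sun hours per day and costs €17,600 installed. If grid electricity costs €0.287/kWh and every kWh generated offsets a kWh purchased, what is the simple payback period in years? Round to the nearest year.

Daily generation = 6.99 kW × 3.9 h = 27.26 kWh
Annual generation = 27.26 × 365 = 9950.3 kWh
Annual savings = 9950.3 × €0.287 = €2,855.73
Payback = €17,600 / €2,855.73 = 6.16 years

6 years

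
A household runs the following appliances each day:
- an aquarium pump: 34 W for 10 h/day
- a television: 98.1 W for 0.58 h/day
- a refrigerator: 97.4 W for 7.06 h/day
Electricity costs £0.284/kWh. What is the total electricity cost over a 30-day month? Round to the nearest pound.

£9

aquarium pump: 34 W × 10 h × 30 d = 10,200 Wh = 10.2 kWh
television: 98.1 W × 0.58 h × 30 d = 1,707 Wh = 1.707 kWh
refrigerator: 97.4 W × 7.06 h × 30 d = 20,629 Wh = 20.63 kWh
Total energy = 10.2 + 1.707 + 20.63 = 32.54 kWh
Cost = 32.54 kWh × £0.284 = £9.24 ≈ £9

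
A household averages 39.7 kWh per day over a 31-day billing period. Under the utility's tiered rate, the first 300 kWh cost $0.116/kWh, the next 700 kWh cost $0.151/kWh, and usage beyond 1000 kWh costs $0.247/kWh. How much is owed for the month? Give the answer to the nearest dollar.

Usage = 39.7 kWh/day × 31 days = 1230.7 kWh
First 300 kWh × $0.116 = $34.80
Next 700 kWh × $0.151 = $105.70
Remaining 230.7 kWh × $0.247 = $56.98
Total = $197.48 ≈ $197

$197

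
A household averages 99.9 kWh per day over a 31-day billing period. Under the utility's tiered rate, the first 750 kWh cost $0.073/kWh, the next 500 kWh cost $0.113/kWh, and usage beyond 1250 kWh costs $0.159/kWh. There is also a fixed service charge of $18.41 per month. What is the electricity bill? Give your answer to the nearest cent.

$423.32

Usage = 99.9 kWh/day × 31 days = 3096.9 kWh
First 750 kWh × $0.073 = $54.75
Next 500 kWh × $0.113 = $56.50
Remaining 1846.9 kWh × $0.159 = $293.66
Energy charge = $404.91; + service $18.41 = $423.32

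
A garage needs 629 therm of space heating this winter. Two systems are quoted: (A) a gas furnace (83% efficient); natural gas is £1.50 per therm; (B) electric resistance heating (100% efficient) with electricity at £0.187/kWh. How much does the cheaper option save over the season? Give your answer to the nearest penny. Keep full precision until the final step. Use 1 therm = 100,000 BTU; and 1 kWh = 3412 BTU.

£2310.59

Heat load = 629 therm × 100,000 = 62,900,000 BTU
Gas: input = 62,900,000 / 0.83 = 75,783,133 BTU = 757.8 therm → 757.8 × £1.50 = £1,136.75
Electric: 62,900,000 BTU / 3412 = 18,430 kWh → × £0.187 = £3,447.33
Difference = |£1,136.75 − £3,447.33| = £2,310.59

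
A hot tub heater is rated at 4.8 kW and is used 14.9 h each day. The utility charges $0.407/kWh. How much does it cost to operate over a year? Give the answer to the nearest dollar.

$10625

Energy = 4800 W × 14.9 h/day × 365 days = 26,104,800 Wh = 26,100 kWh
Cost = 26,100 kWh × $0.407/kWh = $10,624.65 ≈ $10625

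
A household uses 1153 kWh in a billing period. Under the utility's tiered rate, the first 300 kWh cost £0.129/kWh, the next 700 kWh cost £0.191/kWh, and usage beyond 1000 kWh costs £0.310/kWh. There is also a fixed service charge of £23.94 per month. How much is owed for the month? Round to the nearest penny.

First 300 kWh × £0.129 = £38.70
Next 700 kWh × £0.191 = £133.70
Remaining 153 kWh × £0.310 = £47.43
Energy charge = £219.83; + service £23.94 = £243.77

£243.77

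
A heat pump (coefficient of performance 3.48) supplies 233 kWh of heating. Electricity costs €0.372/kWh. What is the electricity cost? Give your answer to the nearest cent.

Electrical input = 233 kWh / 3.48 = 66.95 kWh
Cost = 66.95 × €0.372/kWh = €24.91

€24.91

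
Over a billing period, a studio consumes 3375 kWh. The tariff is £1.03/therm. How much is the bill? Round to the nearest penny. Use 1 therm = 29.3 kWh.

3375 kWh × (0.03413 therm/kWh) = 115.2 therm
Cost = 115.2 therm × £1.03/therm = £118.64

£118.64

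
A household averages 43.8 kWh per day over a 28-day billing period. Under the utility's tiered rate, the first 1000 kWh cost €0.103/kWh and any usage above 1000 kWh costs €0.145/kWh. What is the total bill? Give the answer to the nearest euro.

€136

Usage = 43.8 kWh/day × 28 days = 1226.4 kWh
First 1000 kWh × €0.103 = €103.00
Remaining 226.4 kWh × €0.145 = €32.83
Total = €135.83 ≈ €136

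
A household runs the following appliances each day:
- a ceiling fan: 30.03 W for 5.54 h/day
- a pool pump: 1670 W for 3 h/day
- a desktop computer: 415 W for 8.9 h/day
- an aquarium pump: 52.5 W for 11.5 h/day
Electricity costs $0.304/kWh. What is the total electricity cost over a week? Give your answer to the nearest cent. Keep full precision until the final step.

ceiling fan: 30.03 W × 5.54 h × 7 d = 1,165 Wh = 1.165 kWh
pool pump: 1670 W × 3 h × 7 d = 35,070 Wh = 35.07 kWh
desktop computer: 415 W × 8.9 h × 7 d = 25,854 Wh = 25.85 kWh
aquarium pump: 52.5 W × 11.5 h × 7 d = 4,226 Wh = 4.226 kWh
Total energy = 1.165 + 35.07 + 25.85 + 4.226 = 66.32 kWh
Cost = 66.32 kWh × $0.304 = $20.16

$20.16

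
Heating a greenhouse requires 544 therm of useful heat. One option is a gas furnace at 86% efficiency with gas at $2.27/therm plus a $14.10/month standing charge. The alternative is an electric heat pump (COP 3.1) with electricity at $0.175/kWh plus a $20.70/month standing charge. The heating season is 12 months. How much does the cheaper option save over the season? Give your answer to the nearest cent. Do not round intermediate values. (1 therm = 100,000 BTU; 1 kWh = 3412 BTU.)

Heat load = 544 therm × 100,000 = 54,400,000 BTU
Gas: input = 54,400,000 / 0.86 = 63,255,814 BTU = 632.6 therm → 632.6 × $2.27 = $1,435.91; + 12 × $14.10 standing = $1,605.11
Heat pump: 54,400,000 BTU / 3412 = 15,940 kWh heat; / 3.1 = 5,143 kWh in → × $0.175 = $900.05; + 12 × $20.70 standing = $1,148.45
Difference = |$1,605.11 − $1,148.45| = $456.66

$456.66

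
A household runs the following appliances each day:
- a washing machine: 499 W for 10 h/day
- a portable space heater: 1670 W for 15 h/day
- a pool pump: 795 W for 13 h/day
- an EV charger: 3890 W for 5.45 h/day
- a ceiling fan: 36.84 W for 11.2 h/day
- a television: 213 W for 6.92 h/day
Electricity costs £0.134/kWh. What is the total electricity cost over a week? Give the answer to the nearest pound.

washing machine: 499 W × 10 h × 7 d = 34,930 Wh = 34.93 kWh
portable space heater: 1670 W × 15 h × 7 d = 175,350 Wh = 175.3 kWh
pool pump: 795 W × 13 h × 7 d = 72,345 Wh = 72.34 kWh
EV charger: 3890 W × 5.45 h × 7 d = 148,404 Wh = 148.4 kWh
ceiling fan: 36.84 W × 11.2 h × 7 d = 2,888 Wh = 2.888 kWh
television: 213 W × 6.92 h × 7 d = 10,318 Wh = 10.32 kWh
Total energy = 34.93 + 175.3 + 72.34 + 148.4 + 2.888 + 10.32 = 444.2 kWh
Cost = 444.2 kWh × £0.134 = £59.53 ≈ £60

£60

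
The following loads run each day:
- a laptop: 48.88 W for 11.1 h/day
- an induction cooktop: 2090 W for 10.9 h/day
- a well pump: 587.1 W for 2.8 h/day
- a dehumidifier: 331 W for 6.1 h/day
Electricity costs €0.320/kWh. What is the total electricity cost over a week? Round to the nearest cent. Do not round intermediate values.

€60.45

laptop: 48.88 W × 11.1 h × 7 d = 3,798 Wh = 3.798 kWh
induction cooktop: 2090 W × 10.9 h × 7 d = 159,467 Wh = 159.5 kWh
well pump: 587.1 W × 2.8 h × 7 d = 11,507 Wh = 11.51 kWh
dehumidifier: 331 W × 6.1 h × 7 d = 14,134 Wh = 14.13 kWh
Total energy = 3.798 + 159.5 + 11.51 + 14.13 = 188.9 kWh
Cost = 188.9 kWh × €0.320 = €60.45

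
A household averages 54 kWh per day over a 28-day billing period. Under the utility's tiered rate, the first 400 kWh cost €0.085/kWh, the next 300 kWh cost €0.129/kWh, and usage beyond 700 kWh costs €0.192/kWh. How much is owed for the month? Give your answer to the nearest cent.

Usage = 54 kWh/day × 28 days = 1512 kWh
First 400 kWh × €0.085 = €34.00
Next 300 kWh × €0.129 = €38.70
Remaining 812 kWh × €0.192 = €155.90
Total = €228.60

€228.60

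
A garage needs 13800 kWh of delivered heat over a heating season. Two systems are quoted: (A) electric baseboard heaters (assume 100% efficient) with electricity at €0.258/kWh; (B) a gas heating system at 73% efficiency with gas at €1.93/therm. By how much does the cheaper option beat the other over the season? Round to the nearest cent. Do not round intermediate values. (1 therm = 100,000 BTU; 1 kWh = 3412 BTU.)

€2315.53

Heat load = 13800 kWh × 3412 = 47,085,600 BTU
Gas: input = 47,085,600 / 0.73 = 64,500,822 BTU = 645 therm → 645 × €1.93 = €1,244.87
Electric: 47,085,600 BTU / 3412 = 13,800 kWh → × €0.258 = €3,560.40
Difference = |€1,244.87 − €3,560.40| = €2,315.53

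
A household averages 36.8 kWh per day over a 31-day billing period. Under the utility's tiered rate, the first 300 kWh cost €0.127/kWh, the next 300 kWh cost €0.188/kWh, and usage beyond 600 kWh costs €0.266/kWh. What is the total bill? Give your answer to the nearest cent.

Usage = 36.8 kWh/day × 31 days = 1140.8 kWh
First 300 kWh × €0.127 = €38.10
Next 300 kWh × €0.188 = €56.40
Remaining 540.8 kWh × €0.266 = €143.85
Total = €238.35

€238.35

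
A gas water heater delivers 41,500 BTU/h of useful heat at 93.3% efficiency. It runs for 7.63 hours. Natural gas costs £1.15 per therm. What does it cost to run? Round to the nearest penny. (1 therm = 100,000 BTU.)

Heat delivered = 41,500 BTU/h × 7.63 h = 316,645 BTU
Gas input = 316,645 / 0.933 = 339,384 BTU
= 339,384 / 100,000 = 3.394 therm
Cost = 3.394 × £1.15/therm = £3.90

£3.90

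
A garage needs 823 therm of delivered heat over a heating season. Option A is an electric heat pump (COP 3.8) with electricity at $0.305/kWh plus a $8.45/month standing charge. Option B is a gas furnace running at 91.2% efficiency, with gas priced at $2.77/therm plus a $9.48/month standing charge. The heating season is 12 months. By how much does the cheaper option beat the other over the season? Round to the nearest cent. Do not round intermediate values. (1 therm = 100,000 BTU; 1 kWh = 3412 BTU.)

$576.03

Heat load = 823 therm × 100,000 = 82,300,000 BTU
Gas: input = 82,300,000 / 0.912 = 90,241,228 BTU = 902.4 therm → 902.4 × $2.77 = $2,499.68; + 12 × $9.48 standing = $2,613.44
Heat pump: 82,300,000 BTU / 3412 = 24,120 kWh heat; / 3.8 = 6,348 kWh in → × $0.305 = $1,936.01; + 12 × $8.45 standing = $2,037.41
Difference = |$2,613.44 − $2,037.41| = $576.03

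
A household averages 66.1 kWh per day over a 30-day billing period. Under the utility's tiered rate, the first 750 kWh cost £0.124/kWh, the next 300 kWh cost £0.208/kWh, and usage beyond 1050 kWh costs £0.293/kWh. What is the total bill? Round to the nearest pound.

£429

Usage = 66.1 kWh/day × 30 days = 1983 kWh
First 750 kWh × £0.124 = £93.00
Next 300 kWh × £0.208 = £62.40
Remaining 933 kWh × £0.293 = £273.37
Total = £428.77 ≈ £429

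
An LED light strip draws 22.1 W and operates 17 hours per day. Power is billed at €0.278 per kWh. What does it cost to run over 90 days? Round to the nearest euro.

€9

Energy = 22.1 W × 17 h/day × 90 days = 33,813 Wh = 33.81 kWh
Cost = 33.81 kWh × €0.278/kWh = €9.40 ≈ €9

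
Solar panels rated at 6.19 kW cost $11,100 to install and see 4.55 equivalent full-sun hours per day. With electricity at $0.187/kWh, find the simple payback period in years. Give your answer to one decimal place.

5.8 years

Daily generation = 6.19 kW × 4.55 h = 28.16 kWh
Annual generation = 28.16 × 365 = 10280 kWh
Annual savings = 10280 × $0.187 = $1,922.37
Payback = $11,100 / $1,922.37 = 5.77 years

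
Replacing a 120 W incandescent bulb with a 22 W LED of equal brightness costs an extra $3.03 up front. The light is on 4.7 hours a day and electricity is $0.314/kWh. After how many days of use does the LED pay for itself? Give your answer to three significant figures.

21 days

Power saved = 120 − 22 = 98 W
Daily energy saved = 98 W × 4.7 h = 460.6 Wh = 0.4606 kWh
Daily savings = 0.4606 × $0.314 = $0.1446
Payback = $3.03 / $0.1446 per day = 20.95 days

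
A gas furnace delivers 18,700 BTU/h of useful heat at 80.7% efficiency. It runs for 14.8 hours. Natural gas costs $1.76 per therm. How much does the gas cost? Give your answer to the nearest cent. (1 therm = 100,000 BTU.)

$6.04

Heat delivered = 18,700 BTU/h × 14.8 h = 276,760 BTU
Gas input = 276,760 / 0.807 = 342,949 BTU
= 342,949 / 100,000 = 3.429 therm
Cost = 3.429 × $1.76/therm = $6.04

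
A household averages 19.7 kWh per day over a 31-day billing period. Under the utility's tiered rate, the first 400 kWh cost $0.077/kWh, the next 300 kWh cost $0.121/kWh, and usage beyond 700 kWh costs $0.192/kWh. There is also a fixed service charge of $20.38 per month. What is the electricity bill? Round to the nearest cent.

$76.67

Usage = 19.7 kWh/day × 31 days = 610.7 kWh
First 400 kWh × $0.077 = $30.80
Next 210.7 kWh × $0.121 = $25.49
Remaining tier: 0 kWh (not reached)
Energy charge = $56.29; + service $20.38 = $76.67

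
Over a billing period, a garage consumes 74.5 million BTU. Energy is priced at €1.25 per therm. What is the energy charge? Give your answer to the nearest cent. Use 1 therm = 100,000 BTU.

€931.25

74.5 million BTU × (10 therm/million BTU) = 745 therm
Cost = 745 therm × €1.25/therm = €931.25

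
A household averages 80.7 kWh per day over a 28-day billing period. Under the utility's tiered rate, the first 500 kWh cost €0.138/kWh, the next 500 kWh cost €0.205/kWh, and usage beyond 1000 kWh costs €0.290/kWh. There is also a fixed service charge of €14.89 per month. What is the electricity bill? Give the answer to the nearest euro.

€552

Usage = 80.7 kWh/day × 28 days = 2259.6 kWh
First 500 kWh × €0.138 = €69.00
Next 500 kWh × €0.205 = €102.50
Remaining 1259.6 kWh × €0.290 = €365.28
Energy charge = €536.78; + service €14.89 = €551.67 ≈ €552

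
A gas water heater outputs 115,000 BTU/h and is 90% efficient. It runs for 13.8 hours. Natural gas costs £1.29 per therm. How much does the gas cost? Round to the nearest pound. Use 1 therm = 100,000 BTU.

£23

Heat delivered = 115,000 BTU/h × 13.8 h = 1,587,000 BTU
Gas input = 1,587,000 / 0.90 = 1,763,333 BTU
= 1,763,333 / 100,000 = 17.63 therm
Cost = 17.63 × £1.29/therm = £22.75 ≈ £23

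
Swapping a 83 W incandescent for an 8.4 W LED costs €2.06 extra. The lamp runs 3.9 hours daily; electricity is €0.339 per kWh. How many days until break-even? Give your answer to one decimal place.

20.9 days

Power saved = 83 − 8.4 = 74.6 W
Daily energy saved = 74.6 W × 3.9 h = 290.9 Wh = 0.29094 kWh
Daily savings = 0.29094 × €0.339 = €0.0986
Payback = €2.06 / €0.0986 per day = 20.89 days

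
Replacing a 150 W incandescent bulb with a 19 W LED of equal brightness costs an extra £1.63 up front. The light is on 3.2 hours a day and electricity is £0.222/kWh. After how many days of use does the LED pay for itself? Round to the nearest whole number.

Power saved = 150 − 19 = 131 W
Daily energy saved = 131 W × 3.2 h = 419.2 Wh = 0.4192 kWh
Daily savings = 0.4192 × £0.222 = £0.0931
Payback = £1.63 / £0.0931 per day = 17.52 days

18 days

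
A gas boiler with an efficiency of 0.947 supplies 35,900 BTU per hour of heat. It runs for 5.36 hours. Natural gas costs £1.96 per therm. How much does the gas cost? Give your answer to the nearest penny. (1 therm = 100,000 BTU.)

£3.98

Heat delivered = 35,900 BTU/h × 5.36 h = 192,424 BTU
Gas input = 192,424 / 0.947 = 203,193 BTU
= 203,193 / 100,000 = 2.032 therm
Cost = 2.032 × £1.96/therm = £3.98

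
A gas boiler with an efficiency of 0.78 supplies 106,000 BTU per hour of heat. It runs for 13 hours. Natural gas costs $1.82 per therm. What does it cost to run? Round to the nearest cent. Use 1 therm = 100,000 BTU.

$32.15

Heat delivered = 106,000 BTU/h × 13 h = 1,378,000 BTU
Gas input = 1,378,000 / 0.78 = 1,766,667 BTU
= 1,766,667 / 100,000 = 17.67 therm
Cost = 17.67 × $1.82/therm = $32.15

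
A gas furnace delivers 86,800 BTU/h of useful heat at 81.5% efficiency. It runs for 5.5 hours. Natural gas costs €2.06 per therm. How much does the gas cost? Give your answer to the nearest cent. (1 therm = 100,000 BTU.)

Heat delivered = 86,800 BTU/h × 5.5 h = 477,400 BTU
Gas input = 477,400 / 0.815 = 585,767 BTU
= 585,767 / 100,000 = 5.858 therm
Cost = 5.858 × €2.06/therm = €12.07

€12.07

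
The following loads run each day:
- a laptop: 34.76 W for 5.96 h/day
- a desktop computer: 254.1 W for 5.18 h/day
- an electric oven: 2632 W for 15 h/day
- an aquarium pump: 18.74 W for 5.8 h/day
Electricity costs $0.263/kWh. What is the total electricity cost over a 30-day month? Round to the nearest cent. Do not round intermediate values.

$324.37

laptop: 34.76 W × 5.96 h × 30 d = 6,215 Wh = 6.215 kWh
desktop computer: 254.1 W × 5.18 h × 30 d = 39,487 Wh = 39.49 kWh
electric oven: 2632 W × 15 h × 30 d = 1,184,400 Wh = 1,184 kWh
aquarium pump: 18.74 W × 5.8 h × 30 d = 3,261 Wh = 3.261 kWh
Total energy = 6.215 + 39.49 + 1,184 + 3.261 = 1,233 kWh
Cost = 1,233 kWh × $0.263 = $324.37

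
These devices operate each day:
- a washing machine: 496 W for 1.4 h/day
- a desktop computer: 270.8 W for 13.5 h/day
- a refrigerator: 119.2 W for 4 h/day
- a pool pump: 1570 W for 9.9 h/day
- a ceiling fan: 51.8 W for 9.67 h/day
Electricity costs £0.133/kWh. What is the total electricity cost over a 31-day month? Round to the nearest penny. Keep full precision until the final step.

washing machine: 496 W × 1.4 h × 31 d = 21,526 Wh = 21.53 kWh
desktop computer: 270.8 W × 13.5 h × 31 d = 113,330 Wh = 113.3 kWh
refrigerator: 119.2 W × 4 h × 31 d = 14,781 Wh = 14.78 kWh
pool pump: 1570 W × 9.9 h × 31 d = 481,833 Wh = 481.8 kWh
ceiling fan: 51.8 W × 9.67 h × 31 d = 15,528 Wh = 15.53 kWh
Total energy = 21.53 + 113.3 + 14.78 + 481.8 + 15.53 = 647 kWh
Cost = 647 kWh × £0.133 = £86.05

£86.05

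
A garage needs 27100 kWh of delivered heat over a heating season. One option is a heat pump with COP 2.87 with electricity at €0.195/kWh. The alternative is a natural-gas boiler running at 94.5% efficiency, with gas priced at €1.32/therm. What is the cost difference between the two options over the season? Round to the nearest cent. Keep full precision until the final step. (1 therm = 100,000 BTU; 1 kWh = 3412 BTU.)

€549.71

Heat load = 27100 kWh × 3412 = 92,465,200 BTU
Gas: input = 92,465,200 / 0.945 = 97,846,772 BTU = 978.5 therm → 978.5 × €1.32 = €1,291.58
Heat pump: 92,465,200 BTU / 3412 = 27,100 kWh heat; / 2.87 = 9,443 kWh in → × €0.195 = €1,841.29
Difference = |€1,291.58 − €1,841.29| = €549.71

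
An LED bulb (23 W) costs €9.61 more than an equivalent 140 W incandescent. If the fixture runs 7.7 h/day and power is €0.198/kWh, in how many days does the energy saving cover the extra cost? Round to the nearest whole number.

Power saved = 140 − 23 = 117 W
Daily energy saved = 117 W × 7.7 h = 900.9 Wh = 0.9009 kWh
Daily savings = 0.9009 × €0.198 = €0.1784
Payback = €9.61 / €0.1784 per day = 53.87 days

54 days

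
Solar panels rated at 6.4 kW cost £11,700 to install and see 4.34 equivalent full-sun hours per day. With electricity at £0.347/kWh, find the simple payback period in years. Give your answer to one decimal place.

Daily generation = 6.4 kW × 4.34 h = 27.78 kWh
Annual generation = 27.78 × 365 = 10138 kWh
Annual savings = 10138 × £0.347 = £3,517.97
Payback = £11,700 / £3,517.97 = 3.33 years

3.3 years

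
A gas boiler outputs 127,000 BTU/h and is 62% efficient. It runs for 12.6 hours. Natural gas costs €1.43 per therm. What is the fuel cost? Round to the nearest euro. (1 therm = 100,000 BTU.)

Heat delivered = 127,000 BTU/h × 12.6 h = 1,600,200 BTU
Gas input = 1,600,200 / 0.62 = 2,580,968 BTU
= 2,580,968 / 100,000 = 25.81 therm
Cost = 25.81 × €1.43/therm = €36.91 ≈ €37

€37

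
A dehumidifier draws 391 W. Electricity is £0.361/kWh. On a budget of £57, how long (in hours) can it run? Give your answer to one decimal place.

Energy budget = £57 / £0.361 per kWh = 157.9 kWh = 157,895 Wh
Runtime = 157,895 Wh / 391 W = 403.8 h

403.8 h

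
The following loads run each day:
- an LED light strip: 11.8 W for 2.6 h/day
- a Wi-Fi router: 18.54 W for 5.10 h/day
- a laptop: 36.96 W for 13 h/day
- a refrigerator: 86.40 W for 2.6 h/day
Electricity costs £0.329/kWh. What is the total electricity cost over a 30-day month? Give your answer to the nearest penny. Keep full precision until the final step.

LED light strip: 11.8 W × 2.6 h × 30 d = 920 Wh = 0.9204 kWh
Wi-Fi router: 18.54 W × 5.10 h × 30 d = 2,837 Wh = 2.837 kWh
laptop: 36.96 W × 13 h × 30 d = 14,414 Wh = 14.41 kWh
refrigerator: 86.40 W × 2.6 h × 30 d = 6,739 Wh = 6.739 kWh
Total energy = 0.9204 + 2.837 + 14.41 + 6.739 = 24.91 kWh
Cost = 24.91 kWh × £0.329 = £8.20

£8.20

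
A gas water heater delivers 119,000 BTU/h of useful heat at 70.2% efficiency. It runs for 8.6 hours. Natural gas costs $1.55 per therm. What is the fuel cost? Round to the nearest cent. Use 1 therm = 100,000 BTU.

Heat delivered = 119,000 BTU/h × 8.6 h = 1,023,400 BTU
Gas input = 1,023,400 / 0.702 = 1,457,835 BTU
= 1,457,835 / 100,000 = 14.58 therm
Cost = 14.58 × $1.55/therm = $22.60

$22.60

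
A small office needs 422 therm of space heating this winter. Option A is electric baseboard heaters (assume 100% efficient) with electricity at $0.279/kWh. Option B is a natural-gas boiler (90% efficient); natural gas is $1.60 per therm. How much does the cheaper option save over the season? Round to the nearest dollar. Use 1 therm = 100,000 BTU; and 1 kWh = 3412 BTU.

$2700

Heat load = 422 therm × 100,000 = 42,200,000 BTU
Gas: input = 42,200,000 / 0.90 = 46,888,889 BTU = 468.9 therm → 468.9 × $1.60 = $750.22
Electric: 42,200,000 BTU / 3412 = 12,370 kWh → × $0.279 = $3,450.70
Difference = |$750.22 − $3,450.70| = $2,700.48 ≈ $2700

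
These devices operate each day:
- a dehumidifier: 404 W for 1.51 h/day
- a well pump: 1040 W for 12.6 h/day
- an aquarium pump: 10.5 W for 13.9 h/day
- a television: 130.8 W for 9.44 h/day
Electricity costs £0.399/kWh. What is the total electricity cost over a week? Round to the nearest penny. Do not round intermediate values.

£42.16

dehumidifier: 404 W × 1.51 h × 7 d = 4,270 Wh = 4.27 kWh
well pump: 1040 W × 12.6 h × 7 d = 91,728 Wh = 91.73 kWh
aquarium pump: 10.5 W × 13.9 h × 7 d = 1,022 Wh = 1.022 kWh
television: 130.8 W × 9.44 h × 7 d = 8,643 Wh = 8.643 kWh
Total energy = 4.27 + 91.73 + 1.022 + 8.643 = 105.7 kWh
Cost = 105.7 kWh × £0.399 = £42.16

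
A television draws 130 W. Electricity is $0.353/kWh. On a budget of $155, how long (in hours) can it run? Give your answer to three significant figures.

3380 h

Energy budget = $155 / $0.353 per kWh = 439.1 kWh = 439,093 Wh
Runtime = 439,093 Wh / 130 W = 3,378 h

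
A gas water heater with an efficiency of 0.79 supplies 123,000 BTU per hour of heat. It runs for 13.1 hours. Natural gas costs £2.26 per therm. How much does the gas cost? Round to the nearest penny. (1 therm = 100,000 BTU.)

Heat delivered = 123,000 BTU/h × 13.1 h = 1,611,300 BTU
Gas input = 1,611,300 / 0.79 = 2,039,620 BTU
= 2,039,620 / 100,000 = 20.4 therm
Cost = 20.4 × £2.26/therm = £46.10

£46.10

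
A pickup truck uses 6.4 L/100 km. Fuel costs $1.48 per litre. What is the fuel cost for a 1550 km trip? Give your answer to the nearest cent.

Fuel = 6.4 L/100 km × 1550 km / 100 = 99.2 L
Cost = 99.2 L × $1.48/L = $146.82

$146.82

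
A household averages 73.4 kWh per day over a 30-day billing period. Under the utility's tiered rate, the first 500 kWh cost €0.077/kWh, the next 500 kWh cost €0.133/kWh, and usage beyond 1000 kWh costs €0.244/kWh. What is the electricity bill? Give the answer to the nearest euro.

€398

Usage = 73.4 kWh/day × 30 days = 2202 kWh
First 500 kWh × €0.077 = €38.50
Next 500 kWh × €0.133 = €66.50
Remaining 1202 kWh × €0.244 = €293.29
Total = €398.29 ≈ €398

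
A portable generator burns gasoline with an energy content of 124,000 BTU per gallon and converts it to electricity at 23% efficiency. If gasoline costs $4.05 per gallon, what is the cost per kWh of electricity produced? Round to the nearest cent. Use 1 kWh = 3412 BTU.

$0.48

Electrical output per gallon = 124,000 BTU × 0.23 / 3412 BTU/kWh = 8.359 kWh
Cost per kWh = $4.05 / 8.359 kWh = $0.485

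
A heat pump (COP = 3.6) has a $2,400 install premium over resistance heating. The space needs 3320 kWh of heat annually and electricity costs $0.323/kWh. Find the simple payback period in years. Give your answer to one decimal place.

Resistance: 3320 kWh × $0.323 = $1,072.36/yr
Heat pump: 3320 / 3.6 = 922.2 kWh in → × $0.323 = $297.88/yr
Annual savings = $774.48
Payback = $2,400 / $774.48 = 3.1 years

3.1 years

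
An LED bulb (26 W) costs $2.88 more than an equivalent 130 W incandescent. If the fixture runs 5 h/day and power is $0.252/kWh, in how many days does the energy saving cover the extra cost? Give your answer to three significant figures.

22 days

Power saved = 130 − 26 = 104 W
Daily energy saved = 104 W × 5 h = 520 Wh = 0.52 kWh
Daily savings = 0.52 × $0.252 = $0.1310
Payback = $2.88 / $0.1310 per day = 21.98 days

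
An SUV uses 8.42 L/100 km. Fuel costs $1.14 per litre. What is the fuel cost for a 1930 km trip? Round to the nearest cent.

$185.26

Fuel = 8.42 L/100 km × 1930 km / 100 = 162.5 L
Cost = 162.5 L × $1.14/L = $185.26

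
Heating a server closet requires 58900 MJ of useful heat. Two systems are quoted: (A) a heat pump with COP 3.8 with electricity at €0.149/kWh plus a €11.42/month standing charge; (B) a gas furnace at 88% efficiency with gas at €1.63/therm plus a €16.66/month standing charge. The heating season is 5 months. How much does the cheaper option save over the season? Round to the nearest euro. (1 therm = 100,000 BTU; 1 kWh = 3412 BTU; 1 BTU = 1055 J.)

€419

Heat load = 58900 MJ = 58,900,000,000 J / 1055 = 55,829,384 BTU
Gas: input = 55,829,384 / 0.88 = 63,442,482 BTU = 634.4 therm → 634.4 × €1.63 = €1,034.11; + 5 × €16.66 standing = €1,117.41
Heat pump: 55,829,384 BTU / 3412 = 16,360 kWh heat; / 3.8 = 4,306 kWh in → × €0.149 = €641.59; + 5 × €11.42 standing = €698.69
Difference = |€1,117.41 − €698.69| = €418.72 ≈ €419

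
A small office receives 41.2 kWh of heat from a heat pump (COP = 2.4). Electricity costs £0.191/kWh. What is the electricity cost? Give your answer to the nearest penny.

£3.28

Electrical input = 41.2 kWh / 2.4 = 17.17 kWh
Cost = 17.17 × £0.191/kWh = £3.28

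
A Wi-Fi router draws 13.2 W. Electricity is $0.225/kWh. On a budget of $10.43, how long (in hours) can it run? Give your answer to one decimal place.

3511.8 h

Energy budget = $10.43 / $0.225 per kWh = 46.36 kWh = 46,356 Wh
Runtime = 46,356 Wh / 13.2 W = 3,512 h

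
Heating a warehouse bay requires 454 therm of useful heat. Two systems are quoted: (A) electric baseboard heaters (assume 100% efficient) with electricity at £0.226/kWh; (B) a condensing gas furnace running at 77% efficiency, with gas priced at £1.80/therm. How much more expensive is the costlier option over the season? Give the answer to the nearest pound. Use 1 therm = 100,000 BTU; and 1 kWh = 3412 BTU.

£1946

Heat load = 454 therm × 100,000 = 45,400,000 BTU
Gas: input = 45,400,000 / 0.77 = 58,961,039 BTU = 589.6 therm → 589.6 × £1.80 = £1,061.30
Electric: 45,400,000 BTU / 3412 = 13,310 kWh → × £0.226 = £3,007.15
Difference = |£1,061.30 − £3,007.15| = £1,945.85 ≈ £1946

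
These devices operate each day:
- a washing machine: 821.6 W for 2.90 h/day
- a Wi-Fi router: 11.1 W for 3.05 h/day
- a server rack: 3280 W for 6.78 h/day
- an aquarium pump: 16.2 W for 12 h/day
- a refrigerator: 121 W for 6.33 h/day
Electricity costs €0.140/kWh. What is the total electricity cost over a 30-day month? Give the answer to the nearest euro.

€108

washing machine: 821.6 W × 2.90 h × 30 d = 71,479 Wh = 71.48 kWh
Wi-Fi router: 11.1 W × 3.05 h × 30 d = 1,016 Wh = 1.016 kWh
server rack: 3280 W × 6.78 h × 30 d = 667,152 Wh = 667.2 kWh
aquarium pump: 16.2 W × 12 h × 30 d = 5,832 Wh = 5.832 kWh
refrigerator: 121 W × 6.33 h × 30 d = 22,978 Wh = 22.98 kWh
Total energy = 71.48 + 1.016 + 667.2 + 5.832 + 22.98 = 768.5 kWh
Cost = 768.5 kWh × €0.140 = €107.58 ≈ €108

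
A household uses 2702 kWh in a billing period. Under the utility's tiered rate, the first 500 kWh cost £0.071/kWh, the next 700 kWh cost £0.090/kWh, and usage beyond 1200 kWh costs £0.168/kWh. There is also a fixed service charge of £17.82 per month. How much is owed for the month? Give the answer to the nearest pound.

First 500 kWh × £0.071 = £35.50
Next 700 kWh × £0.090 = £63.00
Remaining 1502 kWh × £0.168 = £252.34
Energy charge = £350.84; + service £17.82 = £368.66 ≈ £369

£369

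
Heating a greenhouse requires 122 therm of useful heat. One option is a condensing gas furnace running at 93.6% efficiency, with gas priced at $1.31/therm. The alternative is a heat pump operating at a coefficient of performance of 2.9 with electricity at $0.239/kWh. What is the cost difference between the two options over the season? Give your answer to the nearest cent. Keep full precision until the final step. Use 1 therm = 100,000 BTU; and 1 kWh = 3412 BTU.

Heat load = 122 therm × 100,000 = 12,200,000 BTU
Gas: input = 12,200,000 / 0.936 = 13,034,188 BTU = 130.3 therm → 130.3 × $1.31 = $170.75
Heat pump: 12,200,000 BTU / 3412 = 3,576 kWh heat; / 2.9 = 1,233 kWh in → × $0.239 = $294.68
Difference = |$170.75 − $294.68| = $123.93

$123.93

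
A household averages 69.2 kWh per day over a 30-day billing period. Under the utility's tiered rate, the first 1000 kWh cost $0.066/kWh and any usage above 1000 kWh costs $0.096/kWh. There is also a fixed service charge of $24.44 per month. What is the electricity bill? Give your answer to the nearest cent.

$193.74

Usage = 69.2 kWh/day × 30 days = 2076 kWh
First 1000 kWh × $0.066 = $66.00
Remaining 1076 kWh × $0.096 = $103.30
Energy charge = $169.30; + service $24.44 = $193.74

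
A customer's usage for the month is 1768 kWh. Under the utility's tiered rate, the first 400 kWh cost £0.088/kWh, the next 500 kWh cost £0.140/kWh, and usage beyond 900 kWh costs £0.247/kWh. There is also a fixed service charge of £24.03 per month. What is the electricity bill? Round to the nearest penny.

First 400 kWh × £0.088 = £35.20
Next 500 kWh × £0.140 = £70.00
Remaining 868 kWh × £0.247 = £214.40
Energy charge = £319.60; + service £24.03 = £343.63

£343.63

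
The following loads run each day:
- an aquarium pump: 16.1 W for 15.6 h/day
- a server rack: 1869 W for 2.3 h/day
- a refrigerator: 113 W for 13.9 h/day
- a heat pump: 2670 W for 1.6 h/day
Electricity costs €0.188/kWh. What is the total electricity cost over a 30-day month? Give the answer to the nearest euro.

€59

aquarium pump: 16.1 W × 15.6 h × 30 d = 7,535 Wh = 7.535 kWh
server rack: 1869 W × 2.3 h × 30 d = 128,961 Wh = 129 kWh
refrigerator: 113 W × 13.9 h × 30 d = 47,121 Wh = 47.12 kWh
heat pump: 2670 W × 1.6 h × 30 d = 128,160 Wh = 128.2 kWh
Total energy = 7.535 + 129 + 47.12 + 128.2 = 311.8 kWh
Cost = 311.8 kWh × €0.188 = €58.61 ≈ €59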